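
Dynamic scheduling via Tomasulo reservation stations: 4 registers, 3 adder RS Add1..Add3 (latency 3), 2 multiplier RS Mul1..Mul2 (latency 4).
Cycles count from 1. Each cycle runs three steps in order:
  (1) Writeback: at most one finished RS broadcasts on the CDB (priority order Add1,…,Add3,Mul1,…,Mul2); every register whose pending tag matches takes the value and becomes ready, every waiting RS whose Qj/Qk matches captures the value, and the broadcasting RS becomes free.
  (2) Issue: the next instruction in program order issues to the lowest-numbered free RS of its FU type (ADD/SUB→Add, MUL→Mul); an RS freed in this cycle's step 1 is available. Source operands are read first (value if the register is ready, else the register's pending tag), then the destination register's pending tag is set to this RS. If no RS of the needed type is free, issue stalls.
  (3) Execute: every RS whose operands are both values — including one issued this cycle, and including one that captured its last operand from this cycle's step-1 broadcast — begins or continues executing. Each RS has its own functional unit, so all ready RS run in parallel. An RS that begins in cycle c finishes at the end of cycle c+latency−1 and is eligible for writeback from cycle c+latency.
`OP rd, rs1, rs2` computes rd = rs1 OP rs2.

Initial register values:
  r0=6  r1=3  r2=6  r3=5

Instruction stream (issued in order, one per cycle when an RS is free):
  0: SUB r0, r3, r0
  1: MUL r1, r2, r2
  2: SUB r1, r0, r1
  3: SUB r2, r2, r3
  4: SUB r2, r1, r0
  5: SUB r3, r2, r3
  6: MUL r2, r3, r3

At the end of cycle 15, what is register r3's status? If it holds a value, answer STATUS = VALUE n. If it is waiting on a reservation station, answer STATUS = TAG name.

STATUS = VALUE -41

cycle 1: issue SUB r0<-Add1 // r0:Add1,r1:3,r2:6,r3:5
cycle 2: issue MUL r1<-Mul1 // r0:Add1,r1:Mul1,r2:6,r3:5
cycle 3: issue SUB r1<-Add2 // r0:Add1,r1:Add2,r2:6,r3:5
cycle 4: CDB Add1=-1; issue SUB r2<-Add1 // r0:-1,r1:Add2,r2:Add1,r3:5
cycle 5: issue SUB r2<-Add3 // r0:-1,r1:Add2,r2:Add3,r3:5
cycle 6: CDB Mul1=36; stall // r0:-1,r1:Add2,r2:Add3,r3:5
cycle 7: CDB Add1=1; issue SUB r3<-Add1 // r0:-1,r1:Add2,r2:Add3,r3:Add1
cycle 8: issue MUL r2<-Mul1 // r0:-1,r1:Add2,r2:Mul1,r3:Add1
cycle 9: CDB Add2=-37 // r0:-1,r1:-37,r2:Mul1,r3:Add1
cycle 10: - // r0:-1,r1:-37,r2:Mul1,r3:Add1
cycle 11: - // r0:-1,r1:-37,r2:Mul1,r3:Add1
cycle 12: CDB Add3=-36 // r0:-1,r1:-37,r2:Mul1,r3:Add1
cycle 13: - // r0:-1,r1:-37,r2:Mul1,r3:Add1
cycle 14: - // r0:-1,r1:-37,r2:Mul1,r3:Add1
cycle 15: CDB Add1=-41 // r0:-1,r1:-37,r2:Mul1,r3:-41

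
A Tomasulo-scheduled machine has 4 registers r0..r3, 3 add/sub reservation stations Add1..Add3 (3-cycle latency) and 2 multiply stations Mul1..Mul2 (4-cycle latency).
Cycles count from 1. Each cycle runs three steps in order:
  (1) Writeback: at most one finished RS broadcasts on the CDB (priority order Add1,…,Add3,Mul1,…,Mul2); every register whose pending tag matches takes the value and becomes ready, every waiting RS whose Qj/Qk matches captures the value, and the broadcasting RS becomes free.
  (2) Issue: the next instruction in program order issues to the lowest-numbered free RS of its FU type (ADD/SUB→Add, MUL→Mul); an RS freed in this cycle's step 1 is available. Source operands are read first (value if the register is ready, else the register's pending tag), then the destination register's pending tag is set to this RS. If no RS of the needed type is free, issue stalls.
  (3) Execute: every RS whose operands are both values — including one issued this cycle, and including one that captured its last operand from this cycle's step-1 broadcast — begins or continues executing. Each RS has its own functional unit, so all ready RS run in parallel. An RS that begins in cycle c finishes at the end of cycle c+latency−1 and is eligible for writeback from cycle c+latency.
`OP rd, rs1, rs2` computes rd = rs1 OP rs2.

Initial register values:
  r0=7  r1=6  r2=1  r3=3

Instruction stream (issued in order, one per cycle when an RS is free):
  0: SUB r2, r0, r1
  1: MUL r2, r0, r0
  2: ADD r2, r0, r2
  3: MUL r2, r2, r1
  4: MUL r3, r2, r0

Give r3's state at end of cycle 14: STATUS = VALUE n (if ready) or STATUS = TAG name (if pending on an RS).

cycle 1: issue SUB r2<-Add1 // r0:7,r1:6,r2:Add1,r3:3
cycle 2: issue MUL r2<-Mul1 // r0:7,r1:6,r2:Mul1,r3:3
cycle 3: issue ADD r2<-Add2 // r0:7,r1:6,r2:Add2,r3:3
cycle 4: CDB Add1=1; issue MUL r2<-Mul2 // r0:7,r1:6,r2:Mul2,r3:3
cycle 5: stall // r0:7,r1:6,r2:Mul2,r3:3
cycle 6: CDB Mul1=49; issue MUL r3<-Mul1 // r0:7,r1:6,r2:Mul2,r3:Mul1
cycle 7: - // r0:7,r1:6,r2:Mul2,r3:Mul1
cycle 8: - // r0:7,r1:6,r2:Mul2,r3:Mul1
cycle 9: CDB Add2=56 // r0:7,r1:6,r2:Mul2,r3:Mul1
cycle 10: - // r0:7,r1:6,r2:Mul2,r3:Mul1
cycle 11: - // r0:7,r1:6,r2:Mul2,r3:Mul1
cycle 12: - // r0:7,r1:6,r2:Mul2,r3:Mul1
cycle 13: CDB Mul2=336 // r0:7,r1:6,r2:336,r3:Mul1
cycle 14: - // r0:7,r1:6,r2:336,r3:Mul1

STATUS = TAG Mul1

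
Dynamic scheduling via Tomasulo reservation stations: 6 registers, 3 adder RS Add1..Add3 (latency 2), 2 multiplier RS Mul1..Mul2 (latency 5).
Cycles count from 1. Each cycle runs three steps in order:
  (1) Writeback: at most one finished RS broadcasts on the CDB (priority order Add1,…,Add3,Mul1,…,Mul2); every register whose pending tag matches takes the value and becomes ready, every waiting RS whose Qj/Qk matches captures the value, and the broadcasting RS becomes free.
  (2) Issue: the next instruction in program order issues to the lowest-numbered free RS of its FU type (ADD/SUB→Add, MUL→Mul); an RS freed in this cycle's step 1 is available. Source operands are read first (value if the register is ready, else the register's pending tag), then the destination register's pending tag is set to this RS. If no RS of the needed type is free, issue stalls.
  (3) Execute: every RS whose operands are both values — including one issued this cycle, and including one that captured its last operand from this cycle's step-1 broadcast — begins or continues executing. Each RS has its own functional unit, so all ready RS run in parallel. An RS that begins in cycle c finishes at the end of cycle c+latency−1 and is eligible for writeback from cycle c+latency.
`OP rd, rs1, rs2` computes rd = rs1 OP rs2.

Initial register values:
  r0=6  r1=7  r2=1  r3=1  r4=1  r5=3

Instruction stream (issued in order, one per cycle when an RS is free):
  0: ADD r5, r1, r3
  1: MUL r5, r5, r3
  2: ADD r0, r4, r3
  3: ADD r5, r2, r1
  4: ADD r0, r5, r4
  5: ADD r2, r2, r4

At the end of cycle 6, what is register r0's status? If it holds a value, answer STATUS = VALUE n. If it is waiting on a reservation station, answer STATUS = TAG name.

c1: issue ADD r5<-Add1 | r0:6,r1:7,r2:1,r3:1,r4:1,r5:Add1
c2: issue MUL r5<-Mul1 | r0:6,r1:7,r2:1,r3:1,r4:1,r5:Mul1
c3: CDB Add1=8; issue ADD r0<-Add1 | r0:Add1,r1:7,r2:1,r3:1,r4:1,r5:Mul1
c4: issue ADD r5<-Add2 | r0:Add1,r1:7,r2:1,r3:1,r4:1,r5:Add2
c5: CDB Add1=2; issue ADD r0<-Add1 | r0:Add1,r1:7,r2:1,r3:1,r4:1,r5:Add2
c6: CDB Add2=8; issue ADD r2<-Add2 | r0:Add1,r1:7,r2:Add2,r3:1,r4:1,r5:8

STATUS = TAG Add1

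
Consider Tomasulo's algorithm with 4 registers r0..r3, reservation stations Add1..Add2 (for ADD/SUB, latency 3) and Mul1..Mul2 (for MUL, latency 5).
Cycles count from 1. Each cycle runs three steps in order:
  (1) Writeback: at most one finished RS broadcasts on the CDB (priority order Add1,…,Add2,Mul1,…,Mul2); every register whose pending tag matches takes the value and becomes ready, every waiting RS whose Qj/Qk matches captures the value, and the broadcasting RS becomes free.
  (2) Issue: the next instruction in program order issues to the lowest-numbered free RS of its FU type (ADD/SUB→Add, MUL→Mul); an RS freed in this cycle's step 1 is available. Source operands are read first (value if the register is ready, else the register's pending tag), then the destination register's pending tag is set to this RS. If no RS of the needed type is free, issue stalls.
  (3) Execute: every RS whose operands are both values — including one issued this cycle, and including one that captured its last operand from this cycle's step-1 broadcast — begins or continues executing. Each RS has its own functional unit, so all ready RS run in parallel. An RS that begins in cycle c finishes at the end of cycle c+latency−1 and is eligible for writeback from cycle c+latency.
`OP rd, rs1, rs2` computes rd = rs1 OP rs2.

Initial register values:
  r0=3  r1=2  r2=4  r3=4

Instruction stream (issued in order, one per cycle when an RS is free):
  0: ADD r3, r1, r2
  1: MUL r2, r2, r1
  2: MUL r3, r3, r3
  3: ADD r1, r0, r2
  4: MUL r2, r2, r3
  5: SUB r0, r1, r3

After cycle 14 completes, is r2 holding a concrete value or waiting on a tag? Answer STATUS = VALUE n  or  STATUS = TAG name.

STATUS = VALUE 288

cycle 1: issue ADD r3<-Add1 // r0:3,r1:2,r2:4,r3:Add1
cycle 2: issue MUL r2<-Mul1 // r0:3,r1:2,r2:Mul1,r3:Add1
cycle 3: issue MUL r3<-Mul2 // r0:3,r1:2,r2:Mul1,r3:Mul2
cycle 4: CDB Add1=6; issue ADD r1<-Add1 // r0:3,r1:Add1,r2:Mul1,r3:Mul2
cycle 5: stall // r0:3,r1:Add1,r2:Mul1,r3:Mul2
cycle 6: stall // r0:3,r1:Add1,r2:Mul1,r3:Mul2
cycle 7: CDB Mul1=8; issue MUL r2<-Mul1 // r0:3,r1:Add1,r2:Mul1,r3:Mul2
cycle 8: issue SUB r0<-Add2 // r0:Add2,r1:Add1,r2:Mul1,r3:Mul2
cycle 9: CDB Mul2=36 // r0:Add2,r1:Add1,r2:Mul1,r3:36
cycle 10: CDB Add1=11 // r0:Add2,r1:11,r2:Mul1,r3:36
cycle 11: - // r0:Add2,r1:11,r2:Mul1,r3:36
cycle 12: - // r0:Add2,r1:11,r2:Mul1,r3:36
cycle 13: CDB Add2=-25 // r0:-25,r1:11,r2:Mul1,r3:36
cycle 14: CDB Mul1=288 // r0:-25,r1:11,r2:288,r3:36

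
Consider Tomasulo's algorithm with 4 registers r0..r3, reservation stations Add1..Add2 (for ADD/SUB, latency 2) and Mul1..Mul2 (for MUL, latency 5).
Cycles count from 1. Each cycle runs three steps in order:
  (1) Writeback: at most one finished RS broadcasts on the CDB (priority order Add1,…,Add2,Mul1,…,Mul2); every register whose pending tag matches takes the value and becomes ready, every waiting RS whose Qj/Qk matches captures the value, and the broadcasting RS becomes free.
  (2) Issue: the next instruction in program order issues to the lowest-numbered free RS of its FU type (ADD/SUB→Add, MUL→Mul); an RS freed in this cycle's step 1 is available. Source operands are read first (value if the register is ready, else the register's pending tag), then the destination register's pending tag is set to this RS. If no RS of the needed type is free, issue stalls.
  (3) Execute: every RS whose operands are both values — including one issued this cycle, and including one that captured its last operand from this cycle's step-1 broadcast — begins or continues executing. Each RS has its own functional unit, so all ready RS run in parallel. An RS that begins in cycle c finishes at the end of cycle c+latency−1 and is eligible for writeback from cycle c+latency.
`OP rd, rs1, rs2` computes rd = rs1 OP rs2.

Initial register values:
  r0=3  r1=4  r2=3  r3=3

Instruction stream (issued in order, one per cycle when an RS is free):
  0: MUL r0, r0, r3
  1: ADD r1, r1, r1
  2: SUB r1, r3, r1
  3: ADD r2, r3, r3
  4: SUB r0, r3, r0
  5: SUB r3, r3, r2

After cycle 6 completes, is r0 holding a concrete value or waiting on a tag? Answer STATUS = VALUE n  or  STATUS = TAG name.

  c1: issue MUL r0<-Mul1  regs: r0:Mul1,r1:4,r2:3,r3:3
  c2: issue ADD r1<-Add1  regs: r0:Mul1,r1:Add1,r2:3,r3:3
  c3: issue SUB r1<-Add2  regs: r0:Mul1,r1:Add2,r2:3,r3:3
  c4: CDB Add1=8; issue ADD r2<-Add1  regs: r0:Mul1,r1:Add2,r2:Add1,r3:3
  c5: stall  regs: r0:Mul1,r1:Add2,r2:Add1,r3:3
  c6: CDB Add1=6; issue SUB r0<-Add1  regs: r0:Add1,r1:Add2,r2:6,r3:3

STATUS = TAG Add1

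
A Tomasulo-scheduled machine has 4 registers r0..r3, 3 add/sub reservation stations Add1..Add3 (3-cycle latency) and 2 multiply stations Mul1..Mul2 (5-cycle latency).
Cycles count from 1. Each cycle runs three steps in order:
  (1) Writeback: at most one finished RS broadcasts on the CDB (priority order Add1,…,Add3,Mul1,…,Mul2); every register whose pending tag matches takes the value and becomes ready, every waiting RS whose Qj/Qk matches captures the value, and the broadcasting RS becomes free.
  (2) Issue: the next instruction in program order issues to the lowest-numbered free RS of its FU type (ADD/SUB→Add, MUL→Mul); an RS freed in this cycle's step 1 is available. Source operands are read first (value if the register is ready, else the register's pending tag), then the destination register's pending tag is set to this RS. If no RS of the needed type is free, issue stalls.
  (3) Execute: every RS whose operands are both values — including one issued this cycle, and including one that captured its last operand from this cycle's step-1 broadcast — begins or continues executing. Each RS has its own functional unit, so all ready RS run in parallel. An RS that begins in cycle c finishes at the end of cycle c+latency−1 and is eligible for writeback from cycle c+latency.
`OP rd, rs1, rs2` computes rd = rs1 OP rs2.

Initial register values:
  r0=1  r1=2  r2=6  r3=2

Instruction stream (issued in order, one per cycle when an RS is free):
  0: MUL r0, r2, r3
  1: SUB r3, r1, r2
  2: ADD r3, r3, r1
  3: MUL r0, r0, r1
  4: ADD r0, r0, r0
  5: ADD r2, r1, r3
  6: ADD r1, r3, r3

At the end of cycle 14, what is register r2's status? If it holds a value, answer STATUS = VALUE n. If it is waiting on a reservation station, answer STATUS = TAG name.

STATUS = VALUE 0

cycle 1: issue MUL r0<-Mul1 // r0:Mul1,r1:2,r2:6,r3:2
cycle 2: issue SUB r3<-Add1 // r0:Mul1,r1:2,r2:6,r3:Add1
cycle 3: issue ADD r3<-Add2 // r0:Mul1,r1:2,r2:6,r3:Add2
cycle 4: issue MUL r0<-Mul2 // r0:Mul2,r1:2,r2:6,r3:Add2
cycle 5: CDB Add1=-4; issue ADD r0<-Add1 // r0:Add1,r1:2,r2:6,r3:Add2
cycle 6: CDB Mul1=12; issue ADD r2<-Add3 // r0:Add1,r1:2,r2:Add3,r3:Add2
cycle 7: stall // r0:Add1,r1:2,r2:Add3,r3:Add2
cycle 8: CDB Add2=-2; issue ADD r1<-Add2 // r0:Add1,r1:Add2,r2:Add3,r3:-2
cycle 9: - // r0:Add1,r1:Add2,r2:Add3,r3:-2
cycle 10: - // r0:Add1,r1:Add2,r2:Add3,r3:-2
cycle 11: CDB Add2=-4 // r0:Add1,r1:-4,r2:Add3,r3:-2
cycle 12: CDB Add3=0 // r0:Add1,r1:-4,r2:0,r3:-2
cycle 13: CDB Mul2=24 // r0:Add1,r1:-4,r2:0,r3:-2
cycle 14: - // r0:Add1,r1:-4,r2:0,r3:-2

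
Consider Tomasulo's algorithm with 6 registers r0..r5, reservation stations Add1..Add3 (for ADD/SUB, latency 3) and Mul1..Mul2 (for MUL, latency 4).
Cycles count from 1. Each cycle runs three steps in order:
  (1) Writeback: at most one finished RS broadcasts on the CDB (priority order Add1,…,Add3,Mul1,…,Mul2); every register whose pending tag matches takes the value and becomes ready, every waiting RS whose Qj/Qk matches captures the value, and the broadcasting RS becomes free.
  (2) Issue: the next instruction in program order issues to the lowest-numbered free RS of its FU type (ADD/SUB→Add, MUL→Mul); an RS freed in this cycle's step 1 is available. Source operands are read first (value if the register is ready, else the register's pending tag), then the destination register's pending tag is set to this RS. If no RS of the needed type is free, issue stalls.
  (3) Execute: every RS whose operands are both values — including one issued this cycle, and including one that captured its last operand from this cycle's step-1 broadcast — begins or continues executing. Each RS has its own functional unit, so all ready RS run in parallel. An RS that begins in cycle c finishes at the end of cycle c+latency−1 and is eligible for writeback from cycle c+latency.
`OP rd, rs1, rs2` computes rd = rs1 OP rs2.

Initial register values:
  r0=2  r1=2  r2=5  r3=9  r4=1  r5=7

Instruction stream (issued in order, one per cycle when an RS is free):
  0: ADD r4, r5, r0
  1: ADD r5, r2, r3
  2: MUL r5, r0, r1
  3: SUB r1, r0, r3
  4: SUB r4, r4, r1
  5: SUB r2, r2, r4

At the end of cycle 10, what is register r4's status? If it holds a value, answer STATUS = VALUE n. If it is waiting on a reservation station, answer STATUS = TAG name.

  c1: issue ADD r4<-Add1  regs: r0:2,r1:2,r2:5,r3:9,r4:Add1,r5:7
  c2: issue ADD r5<-Add2  regs: r0:2,r1:2,r2:5,r3:9,r4:Add1,r5:Add2
  c3: issue MUL r5<-Mul1  regs: r0:2,r1:2,r2:5,r3:9,r4:Add1,r5:Mul1
  c4: CDB Add1=9; issue SUB r1<-Add1  regs: r0:2,r1:Add1,r2:5,r3:9,r4:9,r5:Mul1
  c5: CDB Add2=14; issue SUB r4<-Add2  regs: r0:2,r1:Add1,r2:5,r3:9,r4:Add2,r5:Mul1
  c6: issue SUB r2<-Add3  regs: r0:2,r1:Add1,r2:Add3,r3:9,r4:Add2,r5:Mul1
  c7: CDB Add1=-7  regs: r0:2,r1:-7,r2:Add3,r3:9,r4:Add2,r5:Mul1
  c8: CDB Mul1=4  regs: r0:2,r1:-7,r2:Add3,r3:9,r4:Add2,r5:4
  c9: -  regs: r0:2,r1:-7,r2:Add3,r3:9,r4:Add2,r5:4
  c10: CDB Add2=16  regs: r0:2,r1:-7,r2:Add3,r3:9,r4:16,r5:4

STATUS = VALUE 16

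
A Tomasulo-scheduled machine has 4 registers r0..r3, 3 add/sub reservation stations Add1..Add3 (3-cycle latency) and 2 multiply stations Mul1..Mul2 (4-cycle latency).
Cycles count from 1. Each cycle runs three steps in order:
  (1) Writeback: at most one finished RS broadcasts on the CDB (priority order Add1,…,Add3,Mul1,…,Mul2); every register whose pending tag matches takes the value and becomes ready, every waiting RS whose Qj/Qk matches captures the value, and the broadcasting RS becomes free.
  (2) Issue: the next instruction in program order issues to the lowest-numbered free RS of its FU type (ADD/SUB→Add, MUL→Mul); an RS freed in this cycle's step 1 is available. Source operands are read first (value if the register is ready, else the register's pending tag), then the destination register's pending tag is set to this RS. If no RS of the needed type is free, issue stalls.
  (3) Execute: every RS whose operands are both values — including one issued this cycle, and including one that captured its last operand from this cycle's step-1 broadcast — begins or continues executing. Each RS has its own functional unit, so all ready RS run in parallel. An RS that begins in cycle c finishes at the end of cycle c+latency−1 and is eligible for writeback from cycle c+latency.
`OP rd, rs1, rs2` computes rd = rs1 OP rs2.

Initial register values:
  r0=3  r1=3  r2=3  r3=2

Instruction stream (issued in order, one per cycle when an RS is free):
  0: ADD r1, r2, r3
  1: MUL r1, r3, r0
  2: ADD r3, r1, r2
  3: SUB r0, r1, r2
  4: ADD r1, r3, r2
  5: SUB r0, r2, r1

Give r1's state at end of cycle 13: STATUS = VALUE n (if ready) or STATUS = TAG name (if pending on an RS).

c1: issue ADD r1<-Add1 | r0:3,r1:Add1,r2:3,r3:2
c2: issue MUL r1<-Mul1 | r0:3,r1:Mul1,r2:3,r3:2
c3: issue ADD r3<-Add2 | r0:3,r1:Mul1,r2:3,r3:Add2
c4: CDB Add1=5; issue SUB r0<-Add1 | r0:Add1,r1:Mul1,r2:3,r3:Add2
c5: issue ADD r1<-Add3 | r0:Add1,r1:Add3,r2:3,r3:Add2
c6: CDB Mul1=6; stall | r0:Add1,r1:Add3,r2:3,r3:Add2
c7: stall | r0:Add1,r1:Add3,r2:3,r3:Add2
c8: stall | r0:Add1,r1:Add3,r2:3,r3:Add2
c9: CDB Add1=3; issue SUB r0<-Add1 | r0:Add1,r1:Add3,r2:3,r3:Add2
c10: CDB Add2=9 | r0:Add1,r1:Add3,r2:3,r3:9
c11: - | r0:Add1,r1:Add3,r2:3,r3:9
c12: - | r0:Add1,r1:Add3,r2:3,r3:9
c13: CDB Add3=12 | r0:Add1,r1:12,r2:3,r3:9

STATUS = VALUE 12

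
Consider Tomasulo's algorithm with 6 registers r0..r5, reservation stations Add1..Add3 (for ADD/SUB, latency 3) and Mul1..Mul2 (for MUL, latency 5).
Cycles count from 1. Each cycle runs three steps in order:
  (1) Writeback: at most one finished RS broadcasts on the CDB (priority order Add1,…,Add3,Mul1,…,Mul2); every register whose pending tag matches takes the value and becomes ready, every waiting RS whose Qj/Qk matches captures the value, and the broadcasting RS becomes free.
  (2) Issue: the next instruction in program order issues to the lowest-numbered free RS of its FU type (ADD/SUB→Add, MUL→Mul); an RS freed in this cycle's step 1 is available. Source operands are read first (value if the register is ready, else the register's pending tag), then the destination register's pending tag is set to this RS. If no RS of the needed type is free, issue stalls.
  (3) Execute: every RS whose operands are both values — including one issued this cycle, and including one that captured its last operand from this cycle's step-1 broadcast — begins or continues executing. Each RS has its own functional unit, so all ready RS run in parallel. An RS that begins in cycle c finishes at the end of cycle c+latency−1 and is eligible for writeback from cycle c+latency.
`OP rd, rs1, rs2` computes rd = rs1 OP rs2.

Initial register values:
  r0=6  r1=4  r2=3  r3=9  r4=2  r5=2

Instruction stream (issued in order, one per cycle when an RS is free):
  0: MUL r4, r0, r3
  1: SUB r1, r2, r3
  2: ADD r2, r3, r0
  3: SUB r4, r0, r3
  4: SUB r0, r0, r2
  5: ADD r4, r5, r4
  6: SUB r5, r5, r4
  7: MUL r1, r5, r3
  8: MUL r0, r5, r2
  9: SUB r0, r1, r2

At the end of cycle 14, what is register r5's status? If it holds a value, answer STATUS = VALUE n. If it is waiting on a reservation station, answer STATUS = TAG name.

cycle 1: issue MUL r4<-Mul1 // r0:6,r1:4,r2:3,r3:9,r4:Mul1,r5:2
cycle 2: issue SUB r1<-Add1 // r0:6,r1:Add1,r2:3,r3:9,r4:Mul1,r5:2
cycle 3: issue ADD r2<-Add2 // r0:6,r1:Add1,r2:Add2,r3:9,r4:Mul1,r5:2
cycle 4: issue SUB r4<-Add3 // r0:6,r1:Add1,r2:Add2,r3:9,r4:Add3,r5:2
cycle 5: CDB Add1=-6; issue SUB r0<-Add1 // r0:Add1,r1:-6,r2:Add2,r3:9,r4:Add3,r5:2
cycle 6: CDB Add2=15; issue ADD r4<-Add2 // r0:Add1,r1:-6,r2:15,r3:9,r4:Add2,r5:2
cycle 7: CDB Add3=-3; issue SUB r5<-Add3 // r0:Add1,r1:-6,r2:15,r3:9,r4:Add2,r5:Add3
cycle 8: CDB Mul1=54; issue MUL r1<-Mul1 // r0:Add1,r1:Mul1,r2:15,r3:9,r4:Add2,r5:Add3
cycle 9: CDB Add1=-9; issue MUL r0<-Mul2 // r0:Mul2,r1:Mul1,r2:15,r3:9,r4:Add2,r5:Add3
cycle 10: CDB Add2=-1; issue SUB r0<-Add1 // r0:Add1,r1:Mul1,r2:15,r3:9,r4:-1,r5:Add3
cycle 11: - // r0:Add1,r1:Mul1,r2:15,r3:9,r4:-1,r5:Add3
cycle 12: - // r0:Add1,r1:Mul1,r2:15,r3:9,r4:-1,r5:Add3
cycle 13: CDB Add3=3 // r0:Add1,r1:Mul1,r2:15,r3:9,r4:-1,r5:3
cycle 14: - // r0:Add1,r1:Mul1,r2:15,r3:9,r4:-1,r5:3

STATUS = VALUE 3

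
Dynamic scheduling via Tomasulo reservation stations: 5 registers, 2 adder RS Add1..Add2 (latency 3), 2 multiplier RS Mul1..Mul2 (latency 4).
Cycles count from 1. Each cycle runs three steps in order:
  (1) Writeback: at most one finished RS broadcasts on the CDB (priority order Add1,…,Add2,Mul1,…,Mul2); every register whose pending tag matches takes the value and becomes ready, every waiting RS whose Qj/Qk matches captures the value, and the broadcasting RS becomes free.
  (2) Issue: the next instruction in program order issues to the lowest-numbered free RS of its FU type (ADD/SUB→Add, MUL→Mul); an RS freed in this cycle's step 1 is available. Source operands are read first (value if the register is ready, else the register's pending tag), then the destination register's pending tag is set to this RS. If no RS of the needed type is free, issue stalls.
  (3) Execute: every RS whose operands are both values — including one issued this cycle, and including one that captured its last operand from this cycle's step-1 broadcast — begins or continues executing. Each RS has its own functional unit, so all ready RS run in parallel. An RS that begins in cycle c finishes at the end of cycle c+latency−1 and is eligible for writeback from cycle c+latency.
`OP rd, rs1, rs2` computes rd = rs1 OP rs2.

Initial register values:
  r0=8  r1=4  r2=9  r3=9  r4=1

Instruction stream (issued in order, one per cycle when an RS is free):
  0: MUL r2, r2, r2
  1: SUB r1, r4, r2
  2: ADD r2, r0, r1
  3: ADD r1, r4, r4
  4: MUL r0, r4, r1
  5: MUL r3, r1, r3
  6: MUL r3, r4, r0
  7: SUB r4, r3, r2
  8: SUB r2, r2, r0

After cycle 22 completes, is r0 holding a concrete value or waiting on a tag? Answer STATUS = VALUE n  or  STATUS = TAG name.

STATUS = VALUE 2

  c1: issue MUL r2<-Mul1  regs: r0:8,r1:4,r2:Mul1,r3:9,r4:1
  c2: issue SUB r1<-Add1  regs: r0:8,r1:Add1,r2:Mul1,r3:9,r4:1
  c3: issue ADD r2<-Add2  regs: r0:8,r1:Add1,r2:Add2,r3:9,r4:1
  c4: stall  regs: r0:8,r1:Add1,r2:Add2,r3:9,r4:1
  c5: CDB Mul1=81; stall  regs: r0:8,r1:Add1,r2:Add2,r3:9,r4:1
  c6: stall  regs: r0:8,r1:Add1,r2:Add2,r3:9,r4:1
  c7: stall  regs: r0:8,r1:Add1,r2:Add2,r3:9,r4:1
  c8: CDB Add1=-80; issue ADD r1<-Add1  regs: r0:8,r1:Add1,r2:Add2,r3:9,r4:1
  c9: issue MUL r0<-Mul1  regs: r0:Mul1,r1:Add1,r2:Add2,r3:9,r4:1
  c10: issue MUL r3<-Mul2  regs: r0:Mul1,r1:Add1,r2:Add2,r3:Mul2,r4:1
  c11: CDB Add1=2; stall  regs: r0:Mul1,r1:2,r2:Add2,r3:Mul2,r4:1
  c12: CDB Add2=-72; stall  regs: r0:Mul1,r1:2,r2:-72,r3:Mul2,r4:1
  c13: stall  regs: r0:Mul1,r1:2,r2:-72,r3:Mul2,r4:1
  c14: stall  regs: r0:Mul1,r1:2,r2:-72,r3:Mul2,r4:1
  c15: CDB Mul1=2; issue MUL r3<-Mul1  regs: r0:2,r1:2,r2:-72,r3:Mul1,r4:1
  c16: CDB Mul2=18; issue SUB r4<-Add1  regs: r0:2,r1:2,r2:-72,r3:Mul1,r4:Add1
  c17: issue SUB r2<-Add2  regs: r0:2,r1:2,r2:Add2,r3:Mul1,r4:Add1
  c18: -  regs: r0:2,r1:2,r2:Add2,r3:Mul1,r4:Add1
  c19: CDB Mul1=2  regs: r0:2,r1:2,r2:Add2,r3:2,r4:Add1
  c20: CDB Add2=-74  regs: r0:2,r1:2,r2:-74,r3:2,r4:Add1
  c21: -  regs: r0:2,r1:2,r2:-74,r3:2,r4:Add1
  c22: CDB Add1=74  regs: r0:2,r1:2,r2:-74,r3:2,r4:74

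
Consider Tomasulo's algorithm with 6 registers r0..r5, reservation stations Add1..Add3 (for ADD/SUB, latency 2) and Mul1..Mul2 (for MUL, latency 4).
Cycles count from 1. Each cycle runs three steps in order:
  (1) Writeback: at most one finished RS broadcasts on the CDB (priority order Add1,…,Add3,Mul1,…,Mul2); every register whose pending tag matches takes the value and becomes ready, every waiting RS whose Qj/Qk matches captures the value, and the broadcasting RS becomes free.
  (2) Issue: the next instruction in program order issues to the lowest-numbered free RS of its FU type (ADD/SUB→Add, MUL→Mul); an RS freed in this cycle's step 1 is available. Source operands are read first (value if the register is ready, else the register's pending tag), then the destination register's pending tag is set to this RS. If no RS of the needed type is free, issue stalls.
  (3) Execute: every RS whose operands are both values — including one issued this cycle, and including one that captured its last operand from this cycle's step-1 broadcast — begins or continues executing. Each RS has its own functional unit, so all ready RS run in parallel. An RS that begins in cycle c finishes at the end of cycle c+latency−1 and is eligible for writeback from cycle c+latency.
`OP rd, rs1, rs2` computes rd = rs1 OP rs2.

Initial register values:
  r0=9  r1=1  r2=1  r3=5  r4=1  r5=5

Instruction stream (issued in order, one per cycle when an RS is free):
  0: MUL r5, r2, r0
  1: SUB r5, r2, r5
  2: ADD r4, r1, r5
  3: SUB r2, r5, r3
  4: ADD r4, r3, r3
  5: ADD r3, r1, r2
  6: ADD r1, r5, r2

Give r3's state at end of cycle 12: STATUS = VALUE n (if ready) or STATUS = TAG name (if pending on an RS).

STATUS = TAG Add1

  c1: issue MUL r5<-Mul1  regs: r0:9,r1:1,r2:1,r3:5,r4:1,r5:Mul1
  c2: issue SUB r5<-Add1  regs: r0:9,r1:1,r2:1,r3:5,r4:1,r5:Add1
  c3: issue ADD r4<-Add2  regs: r0:9,r1:1,r2:1,r3:5,r4:Add2,r5:Add1
  c4: issue SUB r2<-Add3  regs: r0:9,r1:1,r2:Add3,r3:5,r4:Add2,r5:Add1
  c5: CDB Mul1=9; stall  regs: r0:9,r1:1,r2:Add3,r3:5,r4:Add2,r5:Add1
  c6: stall  regs: r0:9,r1:1,r2:Add3,r3:5,r4:Add2,r5:Add1
  c7: CDB Add1=-8; issue ADD r4<-Add1  regs: r0:9,r1:1,r2:Add3,r3:5,r4:Add1,r5:-8
  c8: stall  regs: r0:9,r1:1,r2:Add3,r3:5,r4:Add1,r5:-8
  c9: CDB Add1=10; issue ADD r3<-Add1  regs: r0:9,r1:1,r2:Add3,r3:Add1,r4:10,r5:-8
  c10: CDB Add2=-7; issue ADD r1<-Add2  regs: r0:9,r1:Add2,r2:Add3,r3:Add1,r4:10,r5:-8
  c11: CDB Add3=-13  regs: r0:9,r1:Add2,r2:-13,r3:Add1,r4:10,r5:-8
  c12: -  regs: r0:9,r1:Add2,r2:-13,r3:Add1,r4:10,r5:-8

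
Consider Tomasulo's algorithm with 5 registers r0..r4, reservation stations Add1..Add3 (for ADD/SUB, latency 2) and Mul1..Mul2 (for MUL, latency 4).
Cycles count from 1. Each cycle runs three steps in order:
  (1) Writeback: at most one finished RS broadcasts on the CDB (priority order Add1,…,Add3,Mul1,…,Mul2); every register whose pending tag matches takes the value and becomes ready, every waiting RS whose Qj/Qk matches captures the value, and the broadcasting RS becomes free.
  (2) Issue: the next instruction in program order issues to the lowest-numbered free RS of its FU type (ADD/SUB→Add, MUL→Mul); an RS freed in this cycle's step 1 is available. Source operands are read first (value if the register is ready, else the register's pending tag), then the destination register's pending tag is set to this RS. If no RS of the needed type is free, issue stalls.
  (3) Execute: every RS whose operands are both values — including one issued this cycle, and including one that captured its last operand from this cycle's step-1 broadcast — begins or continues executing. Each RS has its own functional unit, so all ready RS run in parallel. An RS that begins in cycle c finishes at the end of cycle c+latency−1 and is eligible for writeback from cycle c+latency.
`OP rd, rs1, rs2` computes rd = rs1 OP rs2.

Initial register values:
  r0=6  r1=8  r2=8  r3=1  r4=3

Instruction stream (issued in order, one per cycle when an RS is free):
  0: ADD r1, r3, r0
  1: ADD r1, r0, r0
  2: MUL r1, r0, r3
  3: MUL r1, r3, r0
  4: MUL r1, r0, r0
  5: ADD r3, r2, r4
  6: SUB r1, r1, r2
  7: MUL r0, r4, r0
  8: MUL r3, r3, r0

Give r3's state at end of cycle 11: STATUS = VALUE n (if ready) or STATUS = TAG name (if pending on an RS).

STATUS = TAG Mul1

c1: issue ADD r1<-Add1 | r0:6,r1:Add1,r2:8,r3:1,r4:3
c2: issue ADD r1<-Add2 | r0:6,r1:Add2,r2:8,r3:1,r4:3
c3: CDB Add1=7; issue MUL r1<-Mul1 | r0:6,r1:Mul1,r2:8,r3:1,r4:3
c4: CDB Add2=12; issue MUL r1<-Mul2 | r0:6,r1:Mul2,r2:8,r3:1,r4:3
c5: stall | r0:6,r1:Mul2,r2:8,r3:1,r4:3
c6: stall | r0:6,r1:Mul2,r2:8,r3:1,r4:3
c7: CDB Mul1=6; issue MUL r1<-Mul1 | r0:6,r1:Mul1,r2:8,r3:1,r4:3
c8: CDB Mul2=6; issue ADD r3<-Add1 | r0:6,r1:Mul1,r2:8,r3:Add1,r4:3
c9: issue SUB r1<-Add2 | r0:6,r1:Add2,r2:8,r3:Add1,r4:3
c10: CDB Add1=11; issue MUL r0<-Mul2 | r0:Mul2,r1:Add2,r2:8,r3:11,r4:3
c11: CDB Mul1=36; issue MUL r3<-Mul1 | r0:Mul2,r1:Add2,r2:8,r3:Mul1,r4:3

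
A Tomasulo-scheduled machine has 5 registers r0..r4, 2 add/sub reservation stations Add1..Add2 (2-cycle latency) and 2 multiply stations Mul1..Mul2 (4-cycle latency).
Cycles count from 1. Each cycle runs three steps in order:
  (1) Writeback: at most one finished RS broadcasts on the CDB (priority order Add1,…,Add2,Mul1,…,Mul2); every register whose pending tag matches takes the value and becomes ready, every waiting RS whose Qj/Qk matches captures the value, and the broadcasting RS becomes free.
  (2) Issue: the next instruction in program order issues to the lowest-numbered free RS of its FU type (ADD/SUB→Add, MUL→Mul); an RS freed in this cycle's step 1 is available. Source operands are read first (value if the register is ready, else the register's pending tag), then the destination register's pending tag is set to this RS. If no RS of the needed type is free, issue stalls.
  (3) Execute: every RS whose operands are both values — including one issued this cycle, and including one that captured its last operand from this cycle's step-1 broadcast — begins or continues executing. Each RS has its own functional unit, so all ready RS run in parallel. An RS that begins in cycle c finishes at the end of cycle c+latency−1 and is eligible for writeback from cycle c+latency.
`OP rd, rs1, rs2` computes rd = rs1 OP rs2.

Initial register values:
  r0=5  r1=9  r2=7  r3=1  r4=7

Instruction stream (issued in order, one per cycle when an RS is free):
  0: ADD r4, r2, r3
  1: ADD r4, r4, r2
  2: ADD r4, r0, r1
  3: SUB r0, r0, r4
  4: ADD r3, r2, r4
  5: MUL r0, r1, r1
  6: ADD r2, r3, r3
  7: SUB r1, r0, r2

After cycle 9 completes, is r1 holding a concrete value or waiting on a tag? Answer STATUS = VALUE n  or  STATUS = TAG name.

STATUS = TAG Add2

c1: issue ADD r4<-Add1 | r0:5,r1:9,r2:7,r3:1,r4:Add1
c2: issue ADD r4<-Add2 | r0:5,r1:9,r2:7,r3:1,r4:Add2
c3: CDB Add1=8; issue ADD r4<-Add1 | r0:5,r1:9,r2:7,r3:1,r4:Add1
c4: stall | r0:5,r1:9,r2:7,r3:1,r4:Add1
c5: CDB Add1=14; issue SUB r0<-Add1 | r0:Add1,r1:9,r2:7,r3:1,r4:14
c6: CDB Add2=15; issue ADD r3<-Add2 | r0:Add1,r1:9,r2:7,r3:Add2,r4:14
c7: CDB Add1=-9; issue MUL r0<-Mul1 | r0:Mul1,r1:9,r2:7,r3:Add2,r4:14
c8: CDB Add2=21; issue ADD r2<-Add1 | r0:Mul1,r1:9,r2:Add1,r3:21,r4:14
c9: issue SUB r1<-Add2 | r0:Mul1,r1:Add2,r2:Add1,r3:21,r4:14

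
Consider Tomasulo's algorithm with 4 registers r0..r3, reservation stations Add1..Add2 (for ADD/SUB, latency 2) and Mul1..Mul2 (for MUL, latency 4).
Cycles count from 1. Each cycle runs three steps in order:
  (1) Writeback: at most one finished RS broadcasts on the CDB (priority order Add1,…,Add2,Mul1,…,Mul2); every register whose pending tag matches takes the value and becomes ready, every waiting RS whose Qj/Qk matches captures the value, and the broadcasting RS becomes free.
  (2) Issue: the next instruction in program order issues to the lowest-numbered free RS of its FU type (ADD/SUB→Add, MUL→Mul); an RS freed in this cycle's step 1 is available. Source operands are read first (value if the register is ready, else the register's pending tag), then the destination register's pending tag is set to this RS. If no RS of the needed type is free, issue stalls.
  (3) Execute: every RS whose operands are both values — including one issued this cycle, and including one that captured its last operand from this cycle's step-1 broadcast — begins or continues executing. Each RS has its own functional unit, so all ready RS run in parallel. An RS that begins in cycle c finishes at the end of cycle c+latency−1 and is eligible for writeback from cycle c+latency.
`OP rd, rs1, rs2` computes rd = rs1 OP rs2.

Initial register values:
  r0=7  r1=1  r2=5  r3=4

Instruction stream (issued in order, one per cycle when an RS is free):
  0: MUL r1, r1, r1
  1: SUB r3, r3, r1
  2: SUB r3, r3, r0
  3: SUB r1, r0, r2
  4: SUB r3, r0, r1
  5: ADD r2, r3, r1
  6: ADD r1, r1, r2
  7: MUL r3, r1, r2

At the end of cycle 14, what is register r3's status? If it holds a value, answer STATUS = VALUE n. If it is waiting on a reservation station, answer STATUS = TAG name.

STATUS = TAG Mul1

c1: issue MUL r1<-Mul1 | r0:7,r1:Mul1,r2:5,r3:4
c2: issue SUB r3<-Add1 | r0:7,r1:Mul1,r2:5,r3:Add1
c3: issue SUB r3<-Add2 | r0:7,r1:Mul1,r2:5,r3:Add2
c4: stall | r0:7,r1:Mul1,r2:5,r3:Add2
c5: CDB Mul1=1; stall | r0:7,r1:1,r2:5,r3:Add2
c6: stall | r0:7,r1:1,r2:5,r3:Add2
c7: CDB Add1=3; issue SUB r1<-Add1 | r0:7,r1:Add1,r2:5,r3:Add2
c8: stall | r0:7,r1:Add1,r2:5,r3:Add2
c9: CDB Add1=2; issue SUB r3<-Add1 | r0:7,r1:2,r2:5,r3:Add1
c10: CDB Add2=-4; issue ADD r2<-Add2 | r0:7,r1:2,r2:Add2,r3:Add1
c11: CDB Add1=5; issue ADD r1<-Add1 | r0:7,r1:Add1,r2:Add2,r3:5
c12: issue MUL r3<-Mul1 | r0:7,r1:Add1,r2:Add2,r3:Mul1
c13: CDB Add2=7 | r0:7,r1:Add1,r2:7,r3:Mul1
c14: - | r0:7,r1:Add1,r2:7,r3:Mul1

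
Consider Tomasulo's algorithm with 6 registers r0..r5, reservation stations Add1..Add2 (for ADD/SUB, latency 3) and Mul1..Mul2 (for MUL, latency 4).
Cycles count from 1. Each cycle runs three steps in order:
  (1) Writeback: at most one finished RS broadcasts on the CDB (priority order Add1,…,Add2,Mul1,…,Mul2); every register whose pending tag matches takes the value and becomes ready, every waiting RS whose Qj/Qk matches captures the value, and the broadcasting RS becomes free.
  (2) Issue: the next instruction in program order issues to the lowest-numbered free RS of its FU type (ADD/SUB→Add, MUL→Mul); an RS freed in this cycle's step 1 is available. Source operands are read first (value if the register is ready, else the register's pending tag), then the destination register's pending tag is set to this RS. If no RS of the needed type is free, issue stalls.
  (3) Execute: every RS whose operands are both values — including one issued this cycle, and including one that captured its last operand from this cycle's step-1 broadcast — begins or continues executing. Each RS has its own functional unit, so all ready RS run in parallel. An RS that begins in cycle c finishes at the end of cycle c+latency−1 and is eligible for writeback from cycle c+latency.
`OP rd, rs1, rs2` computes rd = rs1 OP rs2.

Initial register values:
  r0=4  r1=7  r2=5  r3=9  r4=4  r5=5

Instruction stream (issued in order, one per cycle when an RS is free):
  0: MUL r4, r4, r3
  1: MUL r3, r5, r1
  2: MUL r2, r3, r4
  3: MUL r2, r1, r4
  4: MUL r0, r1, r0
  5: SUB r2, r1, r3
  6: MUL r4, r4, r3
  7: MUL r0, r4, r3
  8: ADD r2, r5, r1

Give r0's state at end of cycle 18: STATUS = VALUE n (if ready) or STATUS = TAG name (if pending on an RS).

c1: issue MUL r4<-Mul1 | r0:4,r1:7,r2:5,r3:9,r4:Mul1,r5:5
c2: issue MUL r3<-Mul2 | r0:4,r1:7,r2:5,r3:Mul2,r4:Mul1,r5:5
c3: stall | r0:4,r1:7,r2:5,r3:Mul2,r4:Mul1,r5:5
c4: stall | r0:4,r1:7,r2:5,r3:Mul2,r4:Mul1,r5:5
c5: CDB Mul1=36; issue MUL r2<-Mul1 | r0:4,r1:7,r2:Mul1,r3:Mul2,r4:36,r5:5
c6: CDB Mul2=35; issue MUL r2<-Mul2 | r0:4,r1:7,r2:Mul2,r3:35,r4:36,r5:5
c7: stall | r0:4,r1:7,r2:Mul2,r3:35,r4:36,r5:5
c8: stall | r0:4,r1:7,r2:Mul2,r3:35,r4:36,r5:5
c9: stall | r0:4,r1:7,r2:Mul2,r3:35,r4:36,r5:5
c10: CDB Mul1=1260; issue MUL r0<-Mul1 | r0:Mul1,r1:7,r2:Mul2,r3:35,r4:36,r5:5
c11: CDB Mul2=252; issue SUB r2<-Add1 | r0:Mul1,r1:7,r2:Add1,r3:35,r4:36,r5:5
c12: issue MUL r4<-Mul2 | r0:Mul1,r1:7,r2:Add1,r3:35,r4:Mul2,r5:5
c13: stall | r0:Mul1,r1:7,r2:Add1,r3:35,r4:Mul2,r5:5
c14: CDB Add1=-28; stall | r0:Mul1,r1:7,r2:-28,r3:35,r4:Mul2,r5:5
c15: CDB Mul1=28; issue MUL r0<-Mul1 | r0:Mul1,r1:7,r2:-28,r3:35,r4:Mul2,r5:5
c16: CDB Mul2=1260; issue ADD r2<-Add1 | r0:Mul1,r1:7,r2:Add1,r3:35,r4:1260,r5:5
c17: - | r0:Mul1,r1:7,r2:Add1,r3:35,r4:1260,r5:5
c18: - | r0:Mul1,r1:7,r2:Add1,r3:35,r4:1260,r5:5

STATUS = TAG Mul1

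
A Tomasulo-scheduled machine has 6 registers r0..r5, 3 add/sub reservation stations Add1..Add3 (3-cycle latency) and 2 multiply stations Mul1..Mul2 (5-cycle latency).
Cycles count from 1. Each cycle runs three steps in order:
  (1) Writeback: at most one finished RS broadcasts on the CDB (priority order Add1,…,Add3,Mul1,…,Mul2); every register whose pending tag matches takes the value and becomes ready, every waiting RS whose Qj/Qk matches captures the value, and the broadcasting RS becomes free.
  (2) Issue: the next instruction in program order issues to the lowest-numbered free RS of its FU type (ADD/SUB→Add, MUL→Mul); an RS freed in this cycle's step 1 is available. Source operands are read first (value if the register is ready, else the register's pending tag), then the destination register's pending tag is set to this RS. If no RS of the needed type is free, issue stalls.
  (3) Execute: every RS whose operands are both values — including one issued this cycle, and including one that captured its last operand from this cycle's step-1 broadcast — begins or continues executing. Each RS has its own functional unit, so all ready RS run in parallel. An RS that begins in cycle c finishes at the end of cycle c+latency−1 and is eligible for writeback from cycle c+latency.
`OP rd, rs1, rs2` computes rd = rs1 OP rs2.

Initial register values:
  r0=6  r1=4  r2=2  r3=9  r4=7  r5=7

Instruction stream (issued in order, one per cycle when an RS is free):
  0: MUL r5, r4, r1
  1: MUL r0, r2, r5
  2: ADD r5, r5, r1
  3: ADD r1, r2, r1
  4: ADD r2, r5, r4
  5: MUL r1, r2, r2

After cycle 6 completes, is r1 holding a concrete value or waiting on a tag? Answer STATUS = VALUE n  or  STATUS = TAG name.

cycle 1: issue MUL r5<-Mul1 // r0:6,r1:4,r2:2,r3:9,r4:7,r5:Mul1
cycle 2: issue MUL r0<-Mul2 // r0:Mul2,r1:4,r2:2,r3:9,r4:7,r5:Mul1
cycle 3: issue ADD r5<-Add1 // r0:Mul2,r1:4,r2:2,r3:9,r4:7,r5:Add1
cycle 4: issue ADD r1<-Add2 // r0:Mul2,r1:Add2,r2:2,r3:9,r4:7,r5:Add1
cycle 5: issue ADD r2<-Add3 // r0:Mul2,r1:Add2,r2:Add3,r3:9,r4:7,r5:Add1
cycle 6: CDB Mul1=28; issue MUL r1<-Mul1 // r0:Mul2,r1:Mul1,r2:Add3,r3:9,r4:7,r5:Add1

STATUS = TAG Mul1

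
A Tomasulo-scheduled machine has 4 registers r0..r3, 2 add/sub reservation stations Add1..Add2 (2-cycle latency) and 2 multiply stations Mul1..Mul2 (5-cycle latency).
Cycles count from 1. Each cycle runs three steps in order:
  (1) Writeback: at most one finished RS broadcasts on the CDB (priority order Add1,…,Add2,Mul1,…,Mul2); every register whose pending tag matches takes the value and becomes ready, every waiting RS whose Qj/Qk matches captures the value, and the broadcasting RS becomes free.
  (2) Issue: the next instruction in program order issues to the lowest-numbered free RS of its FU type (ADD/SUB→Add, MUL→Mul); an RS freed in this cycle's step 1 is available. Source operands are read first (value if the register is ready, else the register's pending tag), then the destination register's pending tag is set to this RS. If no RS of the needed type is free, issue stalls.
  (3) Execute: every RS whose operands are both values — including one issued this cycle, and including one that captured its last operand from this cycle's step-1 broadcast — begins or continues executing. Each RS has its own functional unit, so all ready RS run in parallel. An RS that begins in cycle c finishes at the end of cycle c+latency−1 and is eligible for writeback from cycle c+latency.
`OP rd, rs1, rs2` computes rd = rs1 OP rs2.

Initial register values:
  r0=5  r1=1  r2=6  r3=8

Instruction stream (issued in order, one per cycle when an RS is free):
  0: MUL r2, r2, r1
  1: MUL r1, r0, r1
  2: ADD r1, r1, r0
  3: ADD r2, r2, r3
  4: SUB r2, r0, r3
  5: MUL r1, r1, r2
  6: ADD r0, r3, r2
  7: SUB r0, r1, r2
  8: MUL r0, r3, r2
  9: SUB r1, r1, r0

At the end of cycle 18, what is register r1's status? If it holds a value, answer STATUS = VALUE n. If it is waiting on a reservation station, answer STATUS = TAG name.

  c1: issue MUL r2<-Mul1  regs: r0:5,r1:1,r2:Mul1,r3:8
  c2: issue MUL r1<-Mul2  regs: r0:5,r1:Mul2,r2:Mul1,r3:8
  c3: issue ADD r1<-Add1  regs: r0:5,r1:Add1,r2:Mul1,r3:8
  c4: issue ADD r2<-Add2  regs: r0:5,r1:Add1,r2:Add2,r3:8
  c5: stall  regs: r0:5,r1:Add1,r2:Add2,r3:8
  c6: CDB Mul1=6; stall  regs: r0:5,r1:Add1,r2:Add2,r3:8
  c7: CDB Mul2=5; stall  regs: r0:5,r1:Add1,r2:Add2,r3:8
  c8: CDB Add2=14; issue SUB r2<-Add2  regs: r0:5,r1:Add1,r2:Add2,r3:8
  c9: CDB Add1=10; issue MUL r1<-Mul1  regs: r0:5,r1:Mul1,r2:Add2,r3:8
  c10: CDB Add2=-3; issue ADD r0<-Add1  regs: r0:Add1,r1:Mul1,r2:-3,r3:8
  c11: issue SUB r0<-Add2  regs: r0:Add2,r1:Mul1,r2:-3,r3:8
  c12: CDB Add1=5; issue MUL r0<-Mul2  regs: r0:Mul2,r1:Mul1,r2:-3,r3:8
  c13: issue SUB r1<-Add1  regs: r0:Mul2,r1:Add1,r2:-3,r3:8
  c14: -  regs: r0:Mul2,r1:Add1,r2:-3,r3:8
  c15: CDB Mul1=-30  regs: r0:Mul2,r1:Add1,r2:-3,r3:8
  c16: -  regs: r0:Mul2,r1:Add1,r2:-3,r3:8
  c17: CDB Add2=-27  regs: r0:Mul2,r1:Add1,r2:-3,r3:8
  c18: CDB Mul2=-24  regs: r0:-24,r1:Add1,r2:-3,r3:8

STATUS = TAG Add1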